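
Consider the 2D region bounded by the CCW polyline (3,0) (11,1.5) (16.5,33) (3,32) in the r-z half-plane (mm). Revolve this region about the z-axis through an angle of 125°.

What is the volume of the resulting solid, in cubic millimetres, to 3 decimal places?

Volume = 6237.507 mm³

Profile (r,z), 4 vertices: (3,0) (11,1.5) (16.5,33) (3,32)
edge 0: (3,0)→(11,1.5)  cross = 3·1.5 − 11·0 = 4.5000; (r_i+r_j)·cross = 14·4.5000 = 63.0000
edge 1: (11,1.5)→(16.5,33)  cross = 11·33 − 16.5·1.5 = 338.2500; (r_i+r_j)·cross = 27.5·338.2500 = 9301.8750
edge 2: (16.5,33)→(3,32)  cross = 16.5·32 − 3·33 = 429.0000; (r_i+r_j)·cross = 19.5·429.0000 = 8365.5000
edge 3: (3,32)→(3,0)  cross = 3·0 − 3·32 = -96.0000; (r_i+r_j)·cross = 6·-96.0000 = -576.0000
Σcross = 675.7500 → A = |Σcross|/2 = 337.8750 mm²
Σ(r_i+r_j)·cross = 17154.3750 → first moment M = |Σ|/6 = 2859.0625
R_c = M/A = 2859.0625/337.8750 = 8.4619 mm
θ = 125° = 2.181662 rad
V = θ·R_c·A = 2.181662·8.4619·337.8750 = 6237.507 mm³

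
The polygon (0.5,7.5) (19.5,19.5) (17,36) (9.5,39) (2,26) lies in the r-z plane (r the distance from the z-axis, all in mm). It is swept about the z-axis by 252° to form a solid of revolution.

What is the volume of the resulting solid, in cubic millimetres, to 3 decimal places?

Profile (r,z), 5 vertices: (0.5,7.5) (19.5,19.5) (17,36) (9.5,39) (2,26)
edge 0: (0.5,7.5)→(19.5,19.5)  cross = 0.5·19.5 − 19.5·7.5 = -136.5000; (r_i+r_j)·cross = 20·-136.5000 = -2730.0000
edge 1: (19.5,19.5)→(17,36)  cross = 19.5·36 − 17·19.5 = 370.5000; (r_i+r_j)·cross = 36.5·370.5000 = 13523.2500
edge 2: (17,36)→(9.5,39)  cross = 17·39 − 9.5·36 = 321.0000; (r_i+r_j)·cross = 26.5·321.0000 = 8506.5000
edge 3: (9.5,39)→(2,26)  cross = 9.5·26 − 2·39 = 169.0000; (r_i+r_j)·cross = 11.5·169.0000 = 1943.5000
edge 4: (2,26)→(0.5,7.5)  cross = 2·7.5 − 0.5·26 = 2.0000; (r_i+r_j)·cross = 2.5·2.0000 = 5.0000
Σcross = 726.0000 → A = |Σcross|/2 = 363.0000 mm²
Σ(r_i+r_j)·cross = 21248.2500 → first moment M = |Σ|/6 = 3541.3750
R_c = M/A = 3541.3750/363.0000 = 9.7559 mm
θ = 252° = 4.398230 rad
V = θ·R_c·A = 4.398230·9.7559·363.0000 = 15575.781 mm³

Volume = 15575.781 mm³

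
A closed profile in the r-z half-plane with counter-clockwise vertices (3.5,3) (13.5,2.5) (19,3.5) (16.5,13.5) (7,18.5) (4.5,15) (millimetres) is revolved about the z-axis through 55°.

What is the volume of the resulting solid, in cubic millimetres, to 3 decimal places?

Profile (r,z), 6 vertices: (3.5,3) (13.5,2.5) (19,3.5) (16.5,13.5) (7,18.5) (4.5,15)
edge 0: (3.5,3)→(13.5,2.5)  cross = 3.5·2.5 − 13.5·3 = -31.7500; (r_i+r_j)·cross = 17·-31.7500 = -539.7500
edge 1: (13.5,2.5)→(19,3.5)  cross = 13.5·3.5 − 19·2.5 = -0.2500; (r_i+r_j)·cross = 32.5·-0.2500 = -8.1250
edge 2: (19,3.5)→(16.5,13.5)  cross = 19·13.5 − 16.5·3.5 = 198.7500; (r_i+r_j)·cross = 35.5·198.7500 = 7055.6250
edge 3: (16.5,13.5)→(7,18.5)  cross = 16.5·18.5 − 7·13.5 = 210.7500; (r_i+r_j)·cross = 23.5·210.7500 = 4952.6250
edge 4: (7,18.5)→(4.5,15)  cross = 7·15 − 4.5·18.5 = 21.7500; (r_i+r_j)·cross = 11.5·21.7500 = 250.1250
edge 5: (4.5,15)→(3.5,3)  cross = 4.5·3 − 3.5·15 = -39.0000; (r_i+r_j)·cross = 8·-39.0000 = -312.0000
Σcross = 360.2500 → A = |Σcross|/2 = 180.1250 mm²
Σ(r_i+r_j)·cross = 11398.5000 → first moment M = |Σ|/6 = 1899.7500
R_c = M/A = 1899.7500/180.1250 = 10.5468 mm
θ = 55° = 0.959931 rad
V = θ·R_c·A = 0.959931·10.5468·180.1250 = 1823.629 mm³

Volume = 1823.629 mm³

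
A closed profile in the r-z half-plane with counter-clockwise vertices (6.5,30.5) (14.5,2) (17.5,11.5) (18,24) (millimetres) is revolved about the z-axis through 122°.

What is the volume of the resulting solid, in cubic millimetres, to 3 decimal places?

Profile (r,z), 4 vertices: (6.5,30.5) (14.5,2) (17.5,11.5) (18,24)
edge 0: (6.5,30.5)→(14.5,2)  cross = 6.5·2 − 14.5·30.5 = -429.2500; (r_i+r_j)·cross = 21·-429.2500 = -9014.2500
edge 1: (14.5,2)→(17.5,11.5)  cross = 14.5·11.5 − 17.5·2 = 131.7500; (r_i+r_j)·cross = 32·131.7500 = 4216.0000
edge 2: (17.5,11.5)→(18,24)  cross = 17.5·24 − 18·11.5 = 213.0000; (r_i+r_j)·cross = 35.5·213.0000 = 7561.5000
edge 3: (18,24)→(6.5,30.5)  cross = 18·30.5 − 6.5·24 = 393.0000; (r_i+r_j)·cross = 24.5·393.0000 = 9628.5000
Σcross = 308.5000 → A = |Σcross|/2 = 154.2500 mm²
Σ(r_i+r_j)·cross = 12391.7500 → first moment M = |Σ|/6 = 2065.2917
R_c = M/A = 2065.2917/154.2500 = 13.3892 mm
θ = 122° = 2.129302 rad
V = θ·R_c·A = 2.129302·13.3892·154.2500 = 4397.629 mm³

Volume = 4397.629 mm³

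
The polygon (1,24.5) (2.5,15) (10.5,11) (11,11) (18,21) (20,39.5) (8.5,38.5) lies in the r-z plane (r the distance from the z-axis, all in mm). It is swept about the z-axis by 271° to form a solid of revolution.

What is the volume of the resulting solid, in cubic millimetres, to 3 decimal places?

Profile (r,z), 7 vertices: (1,24.5) (2.5,15) (10.5,11) (11,11) (18,21) (20,39.5) (8.5,38.5)
edge 0: (1,24.5)→(2.5,15)  cross = 1·15 − 2.5·24.5 = -46.2500; (r_i+r_j)·cross = 3.5·-46.2500 = -161.8750
edge 1: (2.5,15)→(10.5,11)  cross = 2.5·11 − 10.5·15 = -130.0000; (r_i+r_j)·cross = 13·-130.0000 = -1690.0000
edge 2: (10.5,11)→(11,11)  cross = 10.5·11 − 11·11 = -5.5000; (r_i+r_j)·cross = 21.5·-5.5000 = -118.2500
edge 3: (11,11)→(18,21)  cross = 11·21 − 18·11 = 33.0000; (r_i+r_j)·cross = 29·33.0000 = 957.0000
edge 4: (18,21)→(20,39.5)  cross = 18·39.5 − 20·21 = 291.0000; (r_i+r_j)·cross = 38·291.0000 = 11058.0000
edge 5: (20,39.5)→(8.5,38.5)  cross = 20·38.5 − 8.5·39.5 = 434.2500; (r_i+r_j)·cross = 28.5·434.2500 = 12376.1250
edge 6: (8.5,38.5)→(1,24.5)  cross = 8.5·24.5 − 1·38.5 = 169.7500; (r_i+r_j)·cross = 9.5·169.7500 = 1612.6250
Σcross = 746.2500 → A = |Σcross|/2 = 373.1250 mm²
Σ(r_i+r_j)·cross = 24033.6250 → first moment M = |Σ|/6 = 4005.6042
R_c = M/A = 4005.6042/373.1250 = 10.7353 mm
θ = 271° = 4.729842 rad
V = θ·R_c·A = 4.729842·10.7353·373.1250 = 18945.876 mm³

Volume = 18945.876 mm³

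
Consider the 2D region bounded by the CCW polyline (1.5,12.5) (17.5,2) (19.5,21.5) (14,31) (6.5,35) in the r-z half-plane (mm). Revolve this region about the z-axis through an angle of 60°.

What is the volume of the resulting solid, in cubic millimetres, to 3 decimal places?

Volume = 4309.305 mm³

Profile (r,z), 5 vertices: (1.5,12.5) (17.5,2) (19.5,21.5) (14,31) (6.5,35)
edge 0: (1.5,12.5)→(17.5,2)  cross = 1.5·2 − 17.5·12.5 = -215.7500; (r_i+r_j)·cross = 19·-215.7500 = -4099.2500
edge 1: (17.5,2)→(19.5,21.5)  cross = 17.5·21.5 − 19.5·2 = 337.2500; (r_i+r_j)·cross = 37·337.2500 = 12478.2500
edge 2: (19.5,21.5)→(14,31)  cross = 19.5·31 − 14·21.5 = 303.5000; (r_i+r_j)·cross = 33.5·303.5000 = 10167.2500
edge 3: (14,31)→(6.5,35)  cross = 14·35 − 6.5·31 = 288.5000; (r_i+r_j)·cross = 20.5·288.5000 = 5914.2500
edge 4: (6.5,35)→(1.5,12.5)  cross = 6.5·12.5 − 1.5·35 = 28.7500; (r_i+r_j)·cross = 8·28.7500 = 230.0000
Σcross = 742.2500 → A = |Σcross|/2 = 371.1250 mm²
Σ(r_i+r_j)·cross = 24690.5000 → first moment M = |Σ|/6 = 4115.0833
R_c = M/A = 4115.0833/371.1250 = 11.0881 mm
θ = 60° = 1.047198 rad
V = θ·R_c·A = 1.047198·11.0881·371.1250 = 4309.305 mm³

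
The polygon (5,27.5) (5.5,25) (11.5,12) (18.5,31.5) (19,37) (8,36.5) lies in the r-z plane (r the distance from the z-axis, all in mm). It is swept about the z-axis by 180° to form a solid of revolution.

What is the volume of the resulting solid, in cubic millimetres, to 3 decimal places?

Volume = 7650.498 mm³

Profile (r,z), 6 vertices: (5,27.5) (5.5,25) (11.5,12) (18.5,31.5) (19,37) (8,36.5)
edge 0: (5,27.5)→(5.5,25)  cross = 5·25 − 5.5·27.5 = -26.2500; (r_i+r_j)·cross = 10.5·-26.2500 = -275.6250
edge 1: (5.5,25)→(11.5,12)  cross = 5.5·12 − 11.5·25 = -221.5000; (r_i+r_j)·cross = 17·-221.5000 = -3765.5000
edge 2: (11.5,12)→(18.5,31.5)  cross = 11.5·31.5 − 18.5·12 = 140.2500; (r_i+r_j)·cross = 30·140.2500 = 4207.5000
edge 3: (18.5,31.5)→(19,37)  cross = 18.5·37 − 19·31.5 = 86.0000; (r_i+r_j)·cross = 37.5·86.0000 = 3225.0000
edge 4: (19,37)→(8,36.5)  cross = 19·36.5 − 8·37 = 397.5000; (r_i+r_j)·cross = 27·397.5000 = 10732.5000
edge 5: (8,36.5)→(5,27.5)  cross = 8·27.5 − 5·36.5 = 37.5000; (r_i+r_j)·cross = 13·37.5000 = 487.5000
Σcross = 413.5000 → A = |Σcross|/2 = 206.7500 mm²
Σ(r_i+r_j)·cross = 14611.3750 → first moment M = |Σ|/6 = 2435.2292
R_c = M/A = 2435.2292/206.7500 = 11.7786 mm
θ = 180° = 3.141593 rad
V = θ·R_c·A = 3.141593·11.7786·206.7500 = 7650.498 mm³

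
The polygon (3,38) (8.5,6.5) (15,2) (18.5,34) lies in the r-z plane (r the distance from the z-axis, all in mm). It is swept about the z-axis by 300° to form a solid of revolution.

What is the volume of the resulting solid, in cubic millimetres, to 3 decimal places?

Volume = 20407.262 mm³

Profile (r,z), 4 vertices: (3,38) (8.5,6.5) (15,2) (18.5,34)
edge 0: (3,38)→(8.5,6.5)  cross = 3·6.5 − 8.5·38 = -303.5000; (r_i+r_j)·cross = 11.5·-303.5000 = -3490.2500
edge 1: (8.5,6.5)→(15,2)  cross = 8.5·2 − 15·6.5 = -80.5000; (r_i+r_j)·cross = 23.5·-80.5000 = -1891.7500
edge 2: (15,2)→(18.5,34)  cross = 15·34 − 18.5·2 = 473.0000; (r_i+r_j)·cross = 33.5·473.0000 = 15845.5000
edge 3: (18.5,34)→(3,38)  cross = 18.5·38 − 3·34 = 601.0000; (r_i+r_j)·cross = 21.5·601.0000 = 12921.5000
Σcross = 690.0000 → A = |Σcross|/2 = 345.0000 mm²
Σ(r_i+r_j)·cross = 23385.0000 → first moment M = |Σ|/6 = 3897.5000
R_c = M/A = 3897.5000/345.0000 = 11.2971 mm
θ = 300° = 5.235988 rad
V = θ·R_c·A = 5.235988·11.2971·345.0000 = 20407.262 mm³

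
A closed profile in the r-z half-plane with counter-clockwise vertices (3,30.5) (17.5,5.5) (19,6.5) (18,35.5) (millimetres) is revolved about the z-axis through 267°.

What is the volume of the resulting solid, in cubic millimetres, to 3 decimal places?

Volume = 15264.702 mm³

Profile (r,z), 4 vertices: (3,30.5) (17.5,5.5) (19,6.5) (18,35.5)
edge 0: (3,30.5)→(17.5,5.5)  cross = 3·5.5 − 17.5·30.5 = -517.2500; (r_i+r_j)·cross = 20.5·-517.2500 = -10603.6250
edge 1: (17.5,5.5)→(19,6.5)  cross = 17.5·6.5 − 19·5.5 = 9.2500; (r_i+r_j)·cross = 36.5·9.2500 = 337.6250
edge 2: (19,6.5)→(18,35.5)  cross = 19·35.5 − 18·6.5 = 557.5000; (r_i+r_j)·cross = 37·557.5000 = 20627.5000
edge 3: (18,35.5)→(3,30.5)  cross = 18·30.5 − 3·35.5 = 442.5000; (r_i+r_j)·cross = 21·442.5000 = 9292.5000
Σcross = 492.0000 → A = |Σcross|/2 = 246.0000 mm²
Σ(r_i+r_j)·cross = 19654.0000 → first moment M = |Σ|/6 = 3275.6667
R_c = M/A = 3275.6667/246.0000 = 13.3157 mm
θ = 267° = 4.660029 rad
V = θ·R_c·A = 4.660029·13.3157·246.0000 = 15264.702 mm³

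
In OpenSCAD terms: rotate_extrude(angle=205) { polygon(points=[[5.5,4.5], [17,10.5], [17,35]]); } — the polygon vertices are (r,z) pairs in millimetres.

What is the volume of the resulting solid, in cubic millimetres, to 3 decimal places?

Profile (r,z), 3 vertices: (5.5,4.5) (17,10.5) (17,35)
edge 0: (5.5,4.5)→(17,10.5)  cross = 5.5·10.5 − 17·4.5 = -18.7500; (r_i+r_j)·cross = 22.5·-18.7500 = -421.8750
edge 1: (17,10.5)→(17,35)  cross = 17·35 − 17·10.5 = 416.5000; (r_i+r_j)·cross = 34·416.5000 = 14161.0000
edge 2: (17,35)→(5.5,4.5)  cross = 17·4.5 − 5.5·35 = -116.0000; (r_i+r_j)·cross = 22.5·-116.0000 = -2610.0000
Σcross = 281.7500 → A = |Σcross|/2 = 140.8750 mm²
Σ(r_i+r_j)·cross = 11129.1250 → first moment M = |Σ|/6 = 1854.8542
R_c = M/A = 1854.8542/140.8750 = 13.1667 mm
θ = 205° = 3.577925 rad
V = θ·R_c·A = 3.577925·13.1667·140.8750 = 6636.529 mm³

Volume = 6636.529 mm³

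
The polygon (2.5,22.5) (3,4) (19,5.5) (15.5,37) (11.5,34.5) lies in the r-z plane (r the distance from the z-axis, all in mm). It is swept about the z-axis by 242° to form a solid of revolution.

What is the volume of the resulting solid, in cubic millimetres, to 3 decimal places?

Volume = 17635.254 mm³

Profile (r,z), 5 vertices: (2.5,22.5) (3,4) (19,5.5) (15.5,37) (11.5,34.5)
edge 0: (2.5,22.5)→(3,4)  cross = 2.5·4 − 3·22.5 = -57.5000; (r_i+r_j)·cross = 5.5·-57.5000 = -316.2500
edge 1: (3,4)→(19,5.5)  cross = 3·5.5 − 19·4 = -59.5000; (r_i+r_j)·cross = 22·-59.5000 = -1309.0000
edge 2: (19,5.5)→(15.5,37)  cross = 19·37 − 15.5·5.5 = 617.7500; (r_i+r_j)·cross = 34.5·617.7500 = 21312.3750
edge 3: (15.5,37)→(11.5,34.5)  cross = 15.5·34.5 − 11.5·37 = 109.2500; (r_i+r_j)·cross = 27·109.2500 = 2949.7500
edge 4: (11.5,34.5)→(2.5,22.5)  cross = 11.5·22.5 − 2.5·34.5 = 172.5000; (r_i+r_j)·cross = 14·172.5000 = 2415.0000
Σcross = 782.5000 → A = |Σcross|/2 = 391.2500 mm²
Σ(r_i+r_j)·cross = 25051.8750 → first moment M = |Σ|/6 = 4175.3125
R_c = M/A = 4175.3125/391.2500 = 10.6717 mm
θ = 242° = 4.223697 rad
V = θ·R_c·A = 4.223697·10.6717·391.2500 = 17635.254 mm³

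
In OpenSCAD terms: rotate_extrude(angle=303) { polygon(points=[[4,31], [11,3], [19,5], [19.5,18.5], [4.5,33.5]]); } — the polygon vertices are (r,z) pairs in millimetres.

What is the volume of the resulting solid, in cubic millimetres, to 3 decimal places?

Profile (r,z), 5 vertices: (4,31) (11,3) (19,5) (19.5,18.5) (4.5,33.5)
edge 0: (4,31)→(11,3)  cross = 4·3 − 11·31 = -329.0000; (r_i+r_j)·cross = 15·-329.0000 = -4935.0000
edge 1: (11,3)→(19,5)  cross = 11·5 − 19·3 = -2.0000; (r_i+r_j)·cross = 30·-2.0000 = -60.0000
edge 2: (19,5)→(19.5,18.5)  cross = 19·18.5 − 19.5·5 = 254.0000; (r_i+r_j)·cross = 38.5·254.0000 = 9779.0000
edge 3: (19.5,18.5)→(4.5,33.5)  cross = 19.5·33.5 − 4.5·18.5 = 570.0000; (r_i+r_j)·cross = 24·570.0000 = 13680.0000
edge 4: (4.5,33.5)→(4,31)  cross = 4.5·31 − 4·33.5 = 5.5000; (r_i+r_j)·cross = 8.5·5.5000 = 46.7500
Σcross = 498.5000 → A = |Σcross|/2 = 249.2500 mm²
Σ(r_i+r_j)·cross = 18510.7500 → first moment M = |Σ|/6 = 3085.1250
R_c = M/A = 3085.1250/249.2500 = 12.3776 mm
θ = 303° = 5.288348 rad
V = θ·R_c·A = 5.288348·12.3776·249.2500 = 16315.213 mm³

Volume = 16315.213 mm³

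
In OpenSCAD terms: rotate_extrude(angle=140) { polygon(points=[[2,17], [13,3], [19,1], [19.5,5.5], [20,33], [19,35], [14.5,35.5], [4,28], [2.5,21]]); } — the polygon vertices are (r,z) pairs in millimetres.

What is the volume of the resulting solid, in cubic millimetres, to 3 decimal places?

Volume = 13492.588 mm³

Profile (r,z), 9 vertices: (2,17) (13,3) (19,1) (19.5,5.5) (20,33) (19,35) (14.5,35.5) (4,28) (2.5,21)
edge 0: (2,17)→(13,3)  cross = 2·3 − 13·17 = -215.0000; (r_i+r_j)·cross = 15·-215.0000 = -3225.0000
edge 1: (13,3)→(19,1)  cross = 13·1 − 19·3 = -44.0000; (r_i+r_j)·cross = 32·-44.0000 = -1408.0000
edge 2: (19,1)→(19.5,5.5)  cross = 19·5.5 − 19.5·1 = 85.0000; (r_i+r_j)·cross = 38.5·85.0000 = 3272.5000
edge 3: (19.5,5.5)→(20,33)  cross = 19.5·33 − 20·5.5 = 533.5000; (r_i+r_j)·cross = 39.5·533.5000 = 21073.2500
edge 4: (20,33)→(19,35)  cross = 20·35 − 19·33 = 73.0000; (r_i+r_j)·cross = 39·73.0000 = 2847.0000
edge 5: (19,35)→(14.5,35.5)  cross = 19·35.5 − 14.5·35 = 167.0000; (r_i+r_j)·cross = 33.5·167.0000 = 5594.5000
edge 6: (14.5,35.5)→(4,28)  cross = 14.5·28 − 4·35.5 = 264.0000; (r_i+r_j)·cross = 18.5·264.0000 = 4884.0000
edge 7: (4,28)→(2.5,21)  cross = 4·21 − 2.5·28 = 14.0000; (r_i+r_j)·cross = 6.5·14.0000 = 91.0000
edge 8: (2.5,21)→(2,17)  cross = 2.5·17 − 2·21 = 0.5000; (r_i+r_j)·cross = 4.5·0.5000 = 2.2500
Σcross = 878.0000 → A = |Σcross|/2 = 439.0000 mm²
Σ(r_i+r_j)·cross = 33131.5000 → first moment M = |Σ|/6 = 5521.9167
R_c = M/A = 5521.9167/439.0000 = 12.5784 mm
θ = 140° = 2.443461 rad
V = θ·R_c·A = 2.443461·12.5784·439.0000 = 13492.588 mm³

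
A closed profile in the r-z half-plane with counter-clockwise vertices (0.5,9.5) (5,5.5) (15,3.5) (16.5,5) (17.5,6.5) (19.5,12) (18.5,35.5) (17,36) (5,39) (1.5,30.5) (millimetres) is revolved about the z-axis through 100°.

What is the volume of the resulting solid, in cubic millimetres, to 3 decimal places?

Profile (r,z), 10 vertices: (0.5,9.5) (5,5.5) (15,3.5) (16.5,5) (17.5,6.5) (19.5,12) (18.5,35.5) (17,36) (5,39) (1.5,30.5)
edge 0: (0.5,9.5)→(5,5.5)  cross = 0.5·5.5 − 5·9.5 = -44.7500; (r_i+r_j)·cross = 5.5·-44.7500 = -246.1250
edge 1: (5,5.5)→(15,3.5)  cross = 5·3.5 − 15·5.5 = -65.0000; (r_i+r_j)·cross = 20·-65.0000 = -1300.0000
edge 2: (15,3.5)→(16.5,5)  cross = 15·5 − 16.5·3.5 = 17.2500; (r_i+r_j)·cross = 31.5·17.2500 = 543.3750
edge 3: (16.5,5)→(17.5,6.5)  cross = 16.5·6.5 − 17.5·5 = 19.7500; (r_i+r_j)·cross = 34·19.7500 = 671.5000
edge 4: (17.5,6.5)→(19.5,12)  cross = 17.5·12 − 19.5·6.5 = 83.2500; (r_i+r_j)·cross = 37·83.2500 = 3080.2500
edge 5: (19.5,12)→(18.5,35.5)  cross = 19.5·35.5 − 18.5·12 = 470.2500; (r_i+r_j)·cross = 38·470.2500 = 17869.5000
edge 6: (18.5,35.5)→(17,36)  cross = 18.5·36 − 17·35.5 = 62.5000; (r_i+r_j)·cross = 35.5·62.5000 = 2218.7500
edge 7: (17,36)→(5,39)  cross = 17·39 − 5·36 = 483.0000; (r_i+r_j)·cross = 22·483.0000 = 10626.0000
edge 8: (5,39)→(1.5,30.5)  cross = 5·30.5 − 1.5·39 = 94.0000; (r_i+r_j)·cross = 6.5·94.0000 = 611.0000
edge 9: (1.5,30.5)→(0.5,9.5)  cross = 1.5·9.5 − 0.5·30.5 = -1.0000; (r_i+r_j)·cross = 2·-1.0000 = -2.0000
Σcross = 1119.2500 → A = |Σcross|/2 = 559.6250 mm²
Σ(r_i+r_j)·cross = 34072.2500 → first moment M = |Σ|/6 = 5678.7083
R_c = M/A = 5678.7083/559.6250 = 10.1473 mm
θ = 100° = 1.745329 rad
V = θ·R_c·A = 1.745329·10.1473·559.6250 = 9911.216 mm³

Volume = 9911.216 mm³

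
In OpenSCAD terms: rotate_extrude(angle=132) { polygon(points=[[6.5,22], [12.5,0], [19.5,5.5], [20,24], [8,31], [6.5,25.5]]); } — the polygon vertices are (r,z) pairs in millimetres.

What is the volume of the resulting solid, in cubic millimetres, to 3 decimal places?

Profile (r,z), 6 vertices: (6.5,22) (12.5,0) (19.5,5.5) (20,24) (8,31) (6.5,25.5)
edge 0: (6.5,22)→(12.5,0)  cross = 6.5·0 − 12.5·22 = -275.0000; (r_i+r_j)·cross = 19·-275.0000 = -5225.0000
edge 1: (12.5,0)→(19.5,5.5)  cross = 12.5·5.5 − 19.5·0 = 68.7500; (r_i+r_j)·cross = 32·68.7500 = 2200.0000
edge 2: (19.5,5.5)→(20,24)  cross = 19.5·24 − 20·5.5 = 358.0000; (r_i+r_j)·cross = 39.5·358.0000 = 14141.0000
edge 3: (20,24)→(8,31)  cross = 20·31 − 8·24 = 428.0000; (r_i+r_j)·cross = 28·428.0000 = 11984.0000
edge 4: (8,31)→(6.5,25.5)  cross = 8·25.5 − 6.5·31 = 2.5000; (r_i+r_j)·cross = 14.5·2.5000 = 36.2500
edge 5: (6.5,25.5)→(6.5,22)  cross = 6.5·22 − 6.5·25.5 = -22.7500; (r_i+r_j)·cross = 13·-22.7500 = -295.7500
Σcross = 559.5000 → A = |Σcross|/2 = 279.7500 mm²
Σ(r_i+r_j)·cross = 22840.5000 → first moment M = |Σ|/6 = 3806.7500
R_c = M/A = 3806.7500/279.7500 = 13.6077 mm
θ = 132° = 2.303835 rad
V = θ·R_c·A = 2.303835·13.6077·279.7500 = 8770.122 mm³

Volume = 8770.122 mm³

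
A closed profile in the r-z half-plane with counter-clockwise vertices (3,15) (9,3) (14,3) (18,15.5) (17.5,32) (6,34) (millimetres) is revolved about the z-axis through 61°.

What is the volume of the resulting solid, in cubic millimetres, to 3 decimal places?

Profile (r,z), 6 vertices: (3,15) (9,3) (14,3) (18,15.5) (17.5,32) (6,34)
edge 0: (3,15)→(9,3)  cross = 3·3 − 9·15 = -126.0000; (r_i+r_j)·cross = 12·-126.0000 = -1512.0000
edge 1: (9,3)→(14,3)  cross = 9·3 − 14·3 = -15.0000; (r_i+r_j)·cross = 23·-15.0000 = -345.0000
edge 2: (14,3)→(18,15.5)  cross = 14·15.5 − 18·3 = 163.0000; (r_i+r_j)·cross = 32·163.0000 = 5216.0000
edge 3: (18,15.5)→(17.5,32)  cross = 18·32 − 17.5·15.5 = 304.7500; (r_i+r_j)·cross = 35.5·304.7500 = 10818.6250
edge 4: (17.5,32)→(6,34)  cross = 17.5·34 − 6·32 = 403.0000; (r_i+r_j)·cross = 23.5·403.0000 = 9470.5000
edge 5: (6,34)→(3,15)  cross = 6·15 − 3·34 = -12.0000; (r_i+r_j)·cross = 9·-12.0000 = -108.0000
Σcross = 717.7500 → A = |Σcross|/2 = 358.8750 mm²
Σ(r_i+r_j)·cross = 23540.1250 → first moment M = |Σ|/6 = 3923.3542
R_c = M/A = 3923.3542/358.8750 = 10.9324 mm
θ = 61° = 1.064651 rad
V = θ·R_c·A = 1.064651·10.9324·358.8750 = 4177.002 mm³

Volume = 4177.002 mm³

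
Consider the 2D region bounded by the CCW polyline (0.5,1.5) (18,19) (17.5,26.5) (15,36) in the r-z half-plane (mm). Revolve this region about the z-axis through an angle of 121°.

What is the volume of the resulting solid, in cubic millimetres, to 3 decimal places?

Volume = 4375.750 mm³

Profile (r,z), 4 vertices: (0.5,1.5) (18,19) (17.5,26.5) (15,36)
edge 0: (0.5,1.5)→(18,19)  cross = 0.5·19 − 18·1.5 = -17.5000; (r_i+r_j)·cross = 18.5·-17.5000 = -323.7500
edge 1: (18,19)→(17.5,26.5)  cross = 18·26.5 − 17.5·19 = 144.5000; (r_i+r_j)·cross = 35.5·144.5000 = 5129.7500
edge 2: (17.5,26.5)→(15,36)  cross = 17.5·36 − 15·26.5 = 232.5000; (r_i+r_j)·cross = 32.5·232.5000 = 7556.2500
edge 3: (15,36)→(0.5,1.5)  cross = 15·1.5 − 0.5·36 = 4.5000; (r_i+r_j)·cross = 15.5·4.5000 = 69.7500
Σcross = 364.0000 → A = |Σcross|/2 = 182.0000 mm²
Σ(r_i+r_j)·cross = 12432.0000 → first moment M = |Σ|/6 = 2072.0000
R_c = M/A = 2072.0000/182.0000 = 11.3846 mm
θ = 121° = 2.111848 rad
V = θ·R_c·A = 2.111848·11.3846·182.0000 = 4375.750 mm³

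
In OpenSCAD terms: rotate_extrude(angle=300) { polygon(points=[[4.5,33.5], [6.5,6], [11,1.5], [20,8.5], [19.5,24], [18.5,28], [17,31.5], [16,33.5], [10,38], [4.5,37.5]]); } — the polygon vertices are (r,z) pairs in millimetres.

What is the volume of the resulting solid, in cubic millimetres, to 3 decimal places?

Volume = 27069.948 mm³

Profile (r,z), 10 vertices: (4.5,33.5) (6.5,6) (11,1.5) (20,8.5) (19.5,24) (18.5,28) (17,31.5) (16,33.5) (10,38) (4.5,37.5)
edge 0: (4.5,33.5)→(6.5,6)  cross = 4.5·6 − 6.5·33.5 = -190.7500; (r_i+r_j)·cross = 11·-190.7500 = -2098.2500
edge 1: (6.5,6)→(11,1.5)  cross = 6.5·1.5 − 11·6 = -56.2500; (r_i+r_j)·cross = 17.5·-56.2500 = -984.3750
edge 2: (11,1.5)→(20,8.5)  cross = 11·8.5 − 20·1.5 = 63.5000; (r_i+r_j)·cross = 31·63.5000 = 1968.5000
edge 3: (20,8.5)→(19.5,24)  cross = 20·24 − 19.5·8.5 = 314.2500; (r_i+r_j)·cross = 39.5·314.2500 = 12412.8750
edge 4: (19.5,24)→(18.5,28)  cross = 19.5·28 − 18.5·24 = 102.0000; (r_i+r_j)·cross = 38·102.0000 = 3876.0000
edge 5: (18.5,28)→(17,31.5)  cross = 18.5·31.5 − 17·28 = 106.7500; (r_i+r_j)·cross = 35.5·106.7500 = 3789.6250
edge 6: (17,31.5)→(16,33.5)  cross = 17·33.5 − 16·31.5 = 65.5000; (r_i+r_j)·cross = 33·65.5000 = 2161.5000
edge 7: (16,33.5)→(10,38)  cross = 16·38 − 10·33.5 = 273.0000; (r_i+r_j)·cross = 26·273.0000 = 7098.0000
edge 8: (10,38)→(4.5,37.5)  cross = 10·37.5 − 4.5·38 = 204.0000; (r_i+r_j)·cross = 14.5·204.0000 = 2958.0000
edge 9: (4.5,37.5)→(4.5,33.5)  cross = 4.5·33.5 − 4.5·37.5 = -18.0000; (r_i+r_j)·cross = 9·-18.0000 = -162.0000
Σcross = 864.0000 → A = |Σcross|/2 = 432.0000 mm²
Σ(r_i+r_j)·cross = 31019.8750 → first moment M = |Σ|/6 = 5169.9792
R_c = M/A = 5169.9792/432.0000 = 11.9675 mm
θ = 300° = 5.235988 rad
V = θ·R_c·A = 5.235988·11.9675·432.0000 = 27069.948 mm³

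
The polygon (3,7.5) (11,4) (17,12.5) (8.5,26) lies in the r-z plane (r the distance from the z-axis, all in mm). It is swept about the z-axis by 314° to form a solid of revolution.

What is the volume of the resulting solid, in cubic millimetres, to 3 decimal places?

Volume = 8546.352 mm³

Profile (r,z), 4 vertices: (3,7.5) (11,4) (17,12.5) (8.5,26)
edge 0: (3,7.5)→(11,4)  cross = 3·4 − 11·7.5 = -70.5000; (r_i+r_j)·cross = 14·-70.5000 = -987.0000
edge 1: (11,4)→(17,12.5)  cross = 11·12.5 − 17·4 = 69.5000; (r_i+r_j)·cross = 28·69.5000 = 1946.0000
edge 2: (17,12.5)→(8.5,26)  cross = 17·26 − 8.5·12.5 = 335.7500; (r_i+r_j)·cross = 25.5·335.7500 = 8561.6250
edge 3: (8.5,26)→(3,7.5)  cross = 8.5·7.5 − 3·26 = -14.2500; (r_i+r_j)·cross = 11.5·-14.2500 = -163.8750
Σcross = 320.5000 → A = |Σcross|/2 = 160.2500 mm²
Σ(r_i+r_j)·cross = 9356.7500 → first moment M = |Σ|/6 = 1559.4583
R_c = M/A = 1559.4583/160.2500 = 9.7314 mm
θ = 314° = 5.480334 rad
V = θ·R_c·A = 5.480334·9.7314·160.2500 = 8546.352 mm³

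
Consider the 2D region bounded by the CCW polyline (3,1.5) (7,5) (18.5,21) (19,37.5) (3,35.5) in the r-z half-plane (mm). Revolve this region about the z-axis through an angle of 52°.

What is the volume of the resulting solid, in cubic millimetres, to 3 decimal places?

Volume = 3666.569 mm³

Profile (r,z), 5 vertices: (3,1.5) (7,5) (18.5,21) (19,37.5) (3,35.5)
edge 0: (3,1.5)→(7,5)  cross = 3·5 − 7·1.5 = 4.5000; (r_i+r_j)·cross = 10·4.5000 = 45.0000
edge 1: (7,5)→(18.5,21)  cross = 7·21 − 18.5·5 = 54.5000; (r_i+r_j)·cross = 25.5·54.5000 = 1389.7500
edge 2: (18.5,21)→(19,37.5)  cross = 18.5·37.5 − 19·21 = 294.7500; (r_i+r_j)·cross = 37.5·294.7500 = 11053.1250
edge 3: (19,37.5)→(3,35.5)  cross = 19·35.5 − 3·37.5 = 562.0000; (r_i+r_j)·cross = 22·562.0000 = 12364.0000
edge 4: (3,35.5)→(3,1.5)  cross = 3·1.5 − 3·35.5 = -102.0000; (r_i+r_j)·cross = 6·-102.0000 = -612.0000
Σcross = 813.7500 → A = |Σcross|/2 = 406.8750 mm²
Σ(r_i+r_j)·cross = 24239.8750 → first moment M = |Σ|/6 = 4039.9792
R_c = M/A = 4039.9792/406.8750 = 9.9293 mm
θ = 52° = 0.907571 rad
V = θ·R_c·A = 0.907571·9.9293·406.8750 = 3666.569 mm³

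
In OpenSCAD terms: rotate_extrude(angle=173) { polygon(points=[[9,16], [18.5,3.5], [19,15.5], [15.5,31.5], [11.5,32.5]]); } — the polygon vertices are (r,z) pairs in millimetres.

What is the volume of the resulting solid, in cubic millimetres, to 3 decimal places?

Profile (r,z), 5 vertices: (9,16) (18.5,3.5) (19,15.5) (15.5,31.5) (11.5,32.5)
edge 0: (9,16)→(18.5,3.5)  cross = 9·3.5 − 18.5·16 = -264.5000; (r_i+r_j)·cross = 27.5·-264.5000 = -7273.7500
edge 1: (18.5,3.5)→(19,15.5)  cross = 18.5·15.5 − 19·3.5 = 220.2500; (r_i+r_j)·cross = 37.5·220.2500 = 8259.3750
edge 2: (19,15.5)→(15.5,31.5)  cross = 19·31.5 − 15.5·15.5 = 358.2500; (r_i+r_j)·cross = 34.5·358.2500 = 12359.6250
edge 3: (15.5,31.5)→(11.5,32.5)  cross = 15.5·32.5 − 11.5·31.5 = 141.5000; (r_i+r_j)·cross = 27·141.5000 = 3820.5000
edge 4: (11.5,32.5)→(9,16)  cross = 11.5·16 − 9·32.5 = -108.5000; (r_i+r_j)·cross = 20.5·-108.5000 = -2224.2500
Σcross = 347.0000 → A = |Σcross|/2 = 173.5000 mm²
Σ(r_i+r_j)·cross = 14941.5000 → first moment M = |Σ|/6 = 2490.2500
R_c = M/A = 2490.2500/173.5000 = 14.3530 mm
θ = 173° = 3.019420 rad
V = θ·R_c·A = 3.019420·14.3530·173.5000 = 7519.110 mm³

Volume = 7519.110 mm³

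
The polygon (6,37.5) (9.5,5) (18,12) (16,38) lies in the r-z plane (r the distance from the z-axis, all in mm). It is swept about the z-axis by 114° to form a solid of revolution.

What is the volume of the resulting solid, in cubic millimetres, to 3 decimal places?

Volume = 6803.073 mm³

Profile (r,z), 4 vertices: (6,37.5) (9.5,5) (18,12) (16,38)
edge 0: (6,37.5)→(9.5,5)  cross = 6·5 − 9.5·37.5 = -326.2500; (r_i+r_j)·cross = 15.5·-326.2500 = -5056.8750
edge 1: (9.5,5)→(18,12)  cross = 9.5·12 − 18·5 = 24.0000; (r_i+r_j)·cross = 27.5·24.0000 = 660.0000
edge 2: (18,12)→(16,38)  cross = 18·38 − 16·12 = 492.0000; (r_i+r_j)·cross = 34·492.0000 = 16728.0000
edge 3: (16,38)→(6,37.5)  cross = 16·37.5 − 6·38 = 372.0000; (r_i+r_j)·cross = 22·372.0000 = 8184.0000
Σcross = 561.7500 → A = |Σcross|/2 = 280.8750 mm²
Σ(r_i+r_j)·cross = 20515.1250 → first moment M = |Σ|/6 = 3419.1875
R_c = M/A = 3419.1875/280.8750 = 12.1733 mm
θ = 114° = 1.989675 rad
V = θ·R_c·A = 1.989675·12.1733·280.8750 = 6803.073 mm³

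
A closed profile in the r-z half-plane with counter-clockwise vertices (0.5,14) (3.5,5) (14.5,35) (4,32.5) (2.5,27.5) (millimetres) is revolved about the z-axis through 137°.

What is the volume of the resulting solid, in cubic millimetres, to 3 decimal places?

Volume = 2826.580 mm³

Profile (r,z), 5 vertices: (0.5,14) (3.5,5) (14.5,35) (4,32.5) (2.5,27.5)
edge 0: (0.5,14)→(3.5,5)  cross = 0.5·5 − 3.5·14 = -46.5000; (r_i+r_j)·cross = 4·-46.5000 = -186.0000
edge 1: (3.5,5)→(14.5,35)  cross = 3.5·35 − 14.5·5 = 50.0000; (r_i+r_j)·cross = 18·50.0000 = 900.0000
edge 2: (14.5,35)→(4,32.5)  cross = 14.5·32.5 − 4·35 = 331.2500; (r_i+r_j)·cross = 18.5·331.2500 = 6128.1250
edge 3: (4,32.5)→(2.5,27.5)  cross = 4·27.5 − 2.5·32.5 = 28.7500; (r_i+r_j)·cross = 6.5·28.7500 = 186.8750
edge 4: (2.5,27.5)→(0.5,14)  cross = 2.5·14 − 0.5·27.5 = 21.2500; (r_i+r_j)·cross = 3·21.2500 = 63.7500
Σcross = 384.7500 → A = |Σcross|/2 = 192.3750 mm²
Σ(r_i+r_j)·cross = 7092.7500 → first moment M = |Σ|/6 = 1182.1250
R_c = M/A = 1182.1250/192.3750 = 6.1449 mm
θ = 137° = 2.391101 rad
V = θ·R_c·A = 2.391101·6.1449·192.3750 = 2826.580 mm³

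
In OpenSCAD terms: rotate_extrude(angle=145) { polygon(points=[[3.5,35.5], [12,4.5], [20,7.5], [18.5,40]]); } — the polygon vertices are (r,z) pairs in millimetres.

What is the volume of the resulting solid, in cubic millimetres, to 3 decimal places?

Volume = 12850.928 mm³

Profile (r,z), 4 vertices: (3.5,35.5) (12,4.5) (20,7.5) (18.5,40)
edge 0: (3.5,35.5)→(12,4.5)  cross = 3.5·4.5 − 12·35.5 = -410.2500; (r_i+r_j)·cross = 15.5·-410.2500 = -6358.8750
edge 1: (12,4.5)→(20,7.5)  cross = 12·7.5 − 20·4.5 = 0.0000; (r_i+r_j)·cross = 32·0.0000 = 0.0000
edge 2: (20,7.5)→(18.5,40)  cross = 20·40 − 18.5·7.5 = 661.2500; (r_i+r_j)·cross = 38.5·661.2500 = 25458.1250
edge 3: (18.5,40)→(3.5,35.5)  cross = 18.5·35.5 − 3.5·40 = 516.7500; (r_i+r_j)·cross = 22·516.7500 = 11368.5000
Σcross = 767.7500 → A = |Σcross|/2 = 383.8750 mm²
Σ(r_i+r_j)·cross = 30467.7500 → first moment M = |Σ|/6 = 5077.9583
R_c = M/A = 5077.9583/383.8750 = 13.2282 mm
θ = 145° = 2.530727 rad
V = θ·R_c·A = 2.530727·13.2282·383.8750 = 12850.928 mm³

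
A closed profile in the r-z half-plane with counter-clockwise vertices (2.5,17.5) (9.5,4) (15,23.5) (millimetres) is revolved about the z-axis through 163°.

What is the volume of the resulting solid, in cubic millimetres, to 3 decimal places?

Profile (r,z), 3 vertices: (2.5,17.5) (9.5,4) (15,23.5)
edge 0: (2.5,17.5)→(9.5,4)  cross = 2.5·4 − 9.5·17.5 = -156.2500; (r_i+r_j)·cross = 12·-156.2500 = -1875.0000
edge 1: (9.5,4)→(15,23.5)  cross = 9.5·23.5 − 15·4 = 163.2500; (r_i+r_j)·cross = 24.5·163.2500 = 3999.6250
edge 2: (15,23.5)→(2.5,17.5)  cross = 15·17.5 − 2.5·23.5 = 203.7500; (r_i+r_j)·cross = 17.5·203.7500 = 3565.6250
Σcross = 210.7500 → A = |Σcross|/2 = 105.3750 mm²
Σ(r_i+r_j)·cross = 5690.2500 → first moment M = |Σ|/6 = 948.3750
R_c = M/A = 948.3750/105.3750 = 9.0000 mm
θ = 163° = 2.844887 rad
V = θ·R_c·A = 2.844887·9.0000·105.3750 = 2698.019 mm³

Volume = 2698.019 mm³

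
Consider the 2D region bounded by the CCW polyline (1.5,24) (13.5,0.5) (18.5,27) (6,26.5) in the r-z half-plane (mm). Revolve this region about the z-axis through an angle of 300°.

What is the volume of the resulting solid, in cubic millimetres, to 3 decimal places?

Profile (r,z), 4 vertices: (1.5,24) (13.5,0.5) (18.5,27) (6,26.5)
edge 0: (1.5,24)→(13.5,0.5)  cross = 1.5·0.5 − 13.5·24 = -323.2500; (r_i+r_j)·cross = 15·-323.2500 = -4848.7500
edge 1: (13.5,0.5)→(18.5,27)  cross = 13.5·27 − 18.5·0.5 = 355.2500; (r_i+r_j)·cross = 32·355.2500 = 11368.0000
edge 2: (18.5,27)→(6,26.5)  cross = 18.5·26.5 − 6·27 = 328.2500; (r_i+r_j)·cross = 24.5·328.2500 = 8042.1250
edge 3: (6,26.5)→(1.5,24)  cross = 6·24 − 1.5·26.5 = 104.2500; (r_i+r_j)·cross = 7.5·104.2500 = 781.8750
Σcross = 464.5000 → A = |Σcross|/2 = 232.2500 mm²
Σ(r_i+r_j)·cross = 15343.2500 → first moment M = |Σ|/6 = 2557.2083
R_c = M/A = 2557.2083/232.2500 = 11.0106 mm
θ = 300° = 5.235988 rad
V = θ·R_c·A = 5.235988·11.0106·232.2500 = 13389.512 mm³

Volume = 13389.512 mm³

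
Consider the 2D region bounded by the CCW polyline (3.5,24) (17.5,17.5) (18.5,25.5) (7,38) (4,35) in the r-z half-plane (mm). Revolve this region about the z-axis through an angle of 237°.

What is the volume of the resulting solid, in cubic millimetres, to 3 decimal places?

Volume = 7635.333 mm³

Profile (r,z), 5 vertices: (3.5,24) (17.5,17.5) (18.5,25.5) (7,38) (4,35)
edge 0: (3.5,24)→(17.5,17.5)  cross = 3.5·17.5 − 17.5·24 = -358.7500; (r_i+r_j)·cross = 21·-358.7500 = -7533.7500
edge 1: (17.5,17.5)→(18.5,25.5)  cross = 17.5·25.5 − 18.5·17.5 = 122.5000; (r_i+r_j)·cross = 36·122.5000 = 4410.0000
edge 2: (18.5,25.5)→(7,38)  cross = 18.5·38 − 7·25.5 = 524.5000; (r_i+r_j)·cross = 25.5·524.5000 = 13374.7500
edge 3: (7,38)→(4,35)  cross = 7·35 − 4·38 = 93.0000; (r_i+r_j)·cross = 11·93.0000 = 1023.0000
edge 4: (4,35)→(3.5,24)  cross = 4·24 − 3.5·35 = -26.5000; (r_i+r_j)·cross = 7.5·-26.5000 = -198.7500
Σcross = 354.7500 → A = |Σcross|/2 = 177.3750 mm²
Σ(r_i+r_j)·cross = 11075.2500 → first moment M = |Σ|/6 = 1845.8750
R_c = M/A = 1845.8750/177.3750 = 10.4066 mm
θ = 237° = 4.136430 rad
V = θ·R_c·A = 4.136430·10.4066·177.3750 = 7635.333 mm³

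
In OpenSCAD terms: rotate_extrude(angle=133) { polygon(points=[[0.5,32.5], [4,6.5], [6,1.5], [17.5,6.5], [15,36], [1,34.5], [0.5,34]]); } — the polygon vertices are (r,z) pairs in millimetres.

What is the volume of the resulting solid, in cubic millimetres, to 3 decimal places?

Volume = 9453.010 mm³

Profile (r,z), 7 vertices: (0.5,32.5) (4,6.5) (6,1.5) (17.5,6.5) (15,36) (1,34.5) (0.5,34)
edge 0: (0.5,32.5)→(4,6.5)  cross = 0.5·6.5 − 4·32.5 = -126.7500; (r_i+r_j)·cross = 4.5·-126.7500 = -570.3750
edge 1: (4,6.5)→(6,1.5)  cross = 4·1.5 − 6·6.5 = -33.0000; (r_i+r_j)·cross = 10·-33.0000 = -330.0000
edge 2: (6,1.5)→(17.5,6.5)  cross = 6·6.5 − 17.5·1.5 = 12.7500; (r_i+r_j)·cross = 23.5·12.7500 = 299.6250
edge 3: (17.5,6.5)→(15,36)  cross = 17.5·36 − 15·6.5 = 532.5000; (r_i+r_j)·cross = 32.5·532.5000 = 17306.2500
edge 4: (15,36)→(1,34.5)  cross = 15·34.5 − 1·36 = 481.5000; (r_i+r_j)·cross = 16·481.5000 = 7704.0000
edge 5: (1,34.5)→(0.5,34)  cross = 1·34 − 0.5·34.5 = 16.7500; (r_i+r_j)·cross = 1.5·16.7500 = 25.1250
edge 6: (0.5,34)→(0.5,32.5)  cross = 0.5·32.5 − 0.5·34 = -0.7500; (r_i+r_j)·cross = 1·-0.7500 = -0.7500
Σcross = 883.0000 → A = |Σcross|/2 = 441.5000 mm²
Σ(r_i+r_j)·cross = 24433.8750 → first moment M = |Σ|/6 = 4072.3125
R_c = M/A = 4072.3125/441.5000 = 9.2238 mm
θ = 133° = 2.321288 rad
V = θ·R_c·A = 2.321288·9.2238·441.5000 = 9453.010 mm³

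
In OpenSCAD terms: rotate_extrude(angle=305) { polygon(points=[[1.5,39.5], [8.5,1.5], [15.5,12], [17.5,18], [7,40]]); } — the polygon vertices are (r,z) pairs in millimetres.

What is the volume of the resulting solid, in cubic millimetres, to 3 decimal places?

Profile (r,z), 5 vertices: (1.5,39.5) (8.5,1.5) (15.5,12) (17.5,18) (7,40)
edge 0: (1.5,39.5)→(8.5,1.5)  cross = 1.5·1.5 − 8.5·39.5 = -333.5000; (r_i+r_j)·cross = 10·-333.5000 = -3335.0000
edge 1: (8.5,1.5)→(15.5,12)  cross = 8.5·12 − 15.5·1.5 = 78.7500; (r_i+r_j)·cross = 24·78.7500 = 1890.0000
edge 2: (15.5,12)→(17.5,18)  cross = 15.5·18 − 17.5·12 = 69.0000; (r_i+r_j)·cross = 33·69.0000 = 2277.0000
edge 3: (17.5,18)→(7,40)  cross = 17.5·40 − 7·18 = 574.0000; (r_i+r_j)·cross = 24.5·574.0000 = 14063.0000
edge 4: (7,40)→(1.5,39.5)  cross = 7·39.5 − 1.5·40 = 216.5000; (r_i+r_j)·cross = 8.5·216.5000 = 1840.2500
Σcross = 604.7500 → A = |Σcross|/2 = 302.3750 mm²
Σ(r_i+r_j)·cross = 16735.2500 → first moment M = |Σ|/6 = 2789.2083
R_c = M/A = 2789.2083/302.3750 = 9.2243 mm
θ = 305° = 5.323254 rad
V = θ·R_c·A = 5.323254·9.2243·302.3750 = 14847.665 mm³

Volume = 14847.665 mm³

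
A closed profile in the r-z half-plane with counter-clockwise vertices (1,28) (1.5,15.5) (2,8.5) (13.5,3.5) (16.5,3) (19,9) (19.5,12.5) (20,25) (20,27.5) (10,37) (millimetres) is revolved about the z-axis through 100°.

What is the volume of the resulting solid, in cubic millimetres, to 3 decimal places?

Volume = 9111.128 mm³

Profile (r,z), 10 vertices: (1,28) (1.5,15.5) (2,8.5) (13.5,3.5) (16.5,3) (19,9) (19.5,12.5) (20,25) (20,27.5) (10,37)
edge 0: (1,28)→(1.5,15.5)  cross = 1·15.5 − 1.5·28 = -26.5000; (r_i+r_j)·cross = 2.5·-26.5000 = -66.2500
edge 1: (1.5,15.5)→(2,8.5)  cross = 1.5·8.5 − 2·15.5 = -18.2500; (r_i+r_j)·cross = 3.5·-18.2500 = -63.8750
edge 2: (2,8.5)→(13.5,3.5)  cross = 2·3.5 − 13.5·8.5 = -107.7500; (r_i+r_j)·cross = 15.5·-107.7500 = -1670.1250
edge 3: (13.5,3.5)→(16.5,3)  cross = 13.5·3 − 16.5·3.5 = -17.2500; (r_i+r_j)·cross = 30·-17.2500 = -517.5000
edge 4: (16.5,3)→(19,9)  cross = 16.5·9 − 19·3 = 91.5000; (r_i+r_j)·cross = 35.5·91.5000 = 3248.2500
edge 5: (19,9)→(19.5,12.5)  cross = 19·12.5 − 19.5·9 = 62.0000; (r_i+r_j)·cross = 38.5·62.0000 = 2387.0000
edge 6: (19.5,12.5)→(20,25)  cross = 19.5·25 − 20·12.5 = 237.5000; (r_i+r_j)·cross = 39.5·237.5000 = 9381.2500
edge 7: (20,25)→(20,27.5)  cross = 20·27.5 − 20·25 = 50.0000; (r_i+r_j)·cross = 40·50.0000 = 2000.0000
edge 8: (20,27.5)→(10,37)  cross = 20·37 − 10·27.5 = 465.0000; (r_i+r_j)·cross = 30·465.0000 = 13950.0000
edge 9: (10,37)→(1,28)  cross = 10·28 − 1·37 = 243.0000; (r_i+r_j)·cross = 11·243.0000 = 2673.0000
Σcross = 979.2500 → A = |Σcross|/2 = 489.6250 mm²
Σ(r_i+r_j)·cross = 31321.7500 → first moment M = |Σ|/6 = 5220.2917
R_c = M/A = 5220.2917/489.6250 = 10.6618 mm
θ = 100° = 1.745329 rad
V = θ·R_c·A = 1.745329·10.6618·489.6250 = 9111.128 mm³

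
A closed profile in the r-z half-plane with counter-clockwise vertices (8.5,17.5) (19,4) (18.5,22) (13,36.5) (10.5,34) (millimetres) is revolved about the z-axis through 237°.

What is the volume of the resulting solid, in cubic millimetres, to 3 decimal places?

Volume = 11260.397 mm³

Profile (r,z), 5 vertices: (8.5,17.5) (19,4) (18.5,22) (13,36.5) (10.5,34)
edge 0: (8.5,17.5)→(19,4)  cross = 8.5·4 − 19·17.5 = -298.5000; (r_i+r_j)·cross = 27.5·-298.5000 = -8208.7500
edge 1: (19,4)→(18.5,22)  cross = 19·22 − 18.5·4 = 344.0000; (r_i+r_j)·cross = 37.5·344.0000 = 12900.0000
edge 2: (18.5,22)→(13,36.5)  cross = 18.5·36.5 − 13·22 = 389.2500; (r_i+r_j)·cross = 31.5·389.2500 = 12261.3750
edge 3: (13,36.5)→(10.5,34)  cross = 13·34 − 10.5·36.5 = 58.7500; (r_i+r_j)·cross = 23.5·58.7500 = 1380.6250
edge 4: (10.5,34)→(8.5,17.5)  cross = 10.5·17.5 − 8.5·34 = -105.2500; (r_i+r_j)·cross = 19·-105.2500 = -1999.7500
Σcross = 388.2500 → A = |Σcross|/2 = 194.1250 mm²
Σ(r_i+r_j)·cross = 16333.5000 → first moment M = |Σ|/6 = 2722.2500
R_c = M/A = 2722.2500/194.1250 = 14.0232 mm
θ = 237° = 4.136430 rad
V = θ·R_c·A = 4.136430·14.0232·194.1250 = 11260.397 mm³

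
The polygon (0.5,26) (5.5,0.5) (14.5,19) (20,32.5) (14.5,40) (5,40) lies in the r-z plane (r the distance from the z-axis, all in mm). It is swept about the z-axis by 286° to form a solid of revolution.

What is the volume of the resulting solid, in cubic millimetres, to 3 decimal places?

Profile (r,z), 6 vertices: (0.5,26) (5.5,0.5) (14.5,19) (20,32.5) (14.5,40) (5,40)
edge 0: (0.5,26)→(5.5,0.5)  cross = 0.5·0.5 − 5.5·26 = -142.7500; (r_i+r_j)·cross = 6·-142.7500 = -856.5000
edge 1: (5.5,0.5)→(14.5,19)  cross = 5.5·19 − 14.5·0.5 = 97.2500; (r_i+r_j)·cross = 20·97.2500 = 1945.0000
edge 2: (14.5,19)→(20,32.5)  cross = 14.5·32.5 − 20·19 = 91.2500; (r_i+r_j)·cross = 34.5·91.2500 = 3148.1250
edge 3: (20,32.5)→(14.5,40)  cross = 20·40 − 14.5·32.5 = 328.7500; (r_i+r_j)·cross = 34.5·328.7500 = 11341.8750
edge 4: (14.5,40)→(5,40)  cross = 14.5·40 − 5·40 = 380.0000; (r_i+r_j)·cross = 19.5·380.0000 = 7410.0000
edge 5: (5,40)→(0.5,26)  cross = 5·26 − 0.5·40 = 110.0000; (r_i+r_j)·cross = 5.5·110.0000 = 605.0000
Σcross = 864.5000 → A = |Σcross|/2 = 432.2500 mm²
Σ(r_i+r_j)·cross = 23593.5000 → first moment M = |Σ|/6 = 3932.2500
R_c = M/A = 3932.2500/432.2500 = 9.0972 mm
θ = 286° = 4.991642 rad
V = θ·R_c·A = 4.991642·9.0972·432.2500 = 19628.383 mm³

Volume = 19628.383 mm³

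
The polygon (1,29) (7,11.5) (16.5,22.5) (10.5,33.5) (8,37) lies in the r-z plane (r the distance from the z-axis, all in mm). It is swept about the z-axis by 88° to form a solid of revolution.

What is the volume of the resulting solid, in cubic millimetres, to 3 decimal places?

Profile (r,z), 5 vertices: (1,29) (7,11.5) (16.5,22.5) (10.5,33.5) (8,37)
edge 0: (1,29)→(7,11.5)  cross = 1·11.5 − 7·29 = -191.5000; (r_i+r_j)·cross = 8·-191.5000 = -1532.0000
edge 1: (7,11.5)→(16.5,22.5)  cross = 7·22.5 − 16.5·11.5 = -32.2500; (r_i+r_j)·cross = 23.5·-32.2500 = -757.8750
edge 2: (16.5,22.5)→(10.5,33.5)  cross = 16.5·33.5 − 10.5·22.5 = 316.5000; (r_i+r_j)·cross = 27·316.5000 = 8545.5000
edge 3: (10.5,33.5)→(8,37)  cross = 10.5·37 − 8·33.5 = 120.5000; (r_i+r_j)·cross = 18.5·120.5000 = 2229.2500
edge 4: (8,37)→(1,29)  cross = 8·29 − 1·37 = 195.0000; (r_i+r_j)·cross = 9·195.0000 = 1755.0000
Σcross = 408.2500 → A = |Σcross|/2 = 204.1250 mm²
Σ(r_i+r_j)·cross = 10239.8750 → first moment M = |Σ|/6 = 1706.6458
R_c = M/A = 1706.6458/204.1250 = 8.3608 mm
θ = 88° = 1.535890 rad
V = θ·R_c·A = 1.535890·8.3608·204.1250 = 2621.220 mm³

Volume = 2621.220 mm³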